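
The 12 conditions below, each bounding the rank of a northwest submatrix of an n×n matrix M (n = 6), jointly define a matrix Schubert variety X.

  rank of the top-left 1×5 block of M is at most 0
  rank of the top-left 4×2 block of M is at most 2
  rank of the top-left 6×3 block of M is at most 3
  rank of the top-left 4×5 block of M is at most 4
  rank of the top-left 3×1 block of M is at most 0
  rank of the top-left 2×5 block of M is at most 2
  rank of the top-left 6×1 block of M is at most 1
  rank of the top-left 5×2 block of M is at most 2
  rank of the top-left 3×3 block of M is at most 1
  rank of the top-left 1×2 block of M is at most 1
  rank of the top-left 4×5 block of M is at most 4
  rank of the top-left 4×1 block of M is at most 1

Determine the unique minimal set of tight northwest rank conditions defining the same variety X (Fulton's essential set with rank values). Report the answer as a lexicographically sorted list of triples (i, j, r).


Reconstructing r_w from the 12 given conditions:

  R[1]: 0  0  0  0  0  1
  R[2]: 0  1  1  1  1  2
  R[3]: 0  1  1  2  2  3
  R[4]: 1  2  2  3  3  4
  R[5]: 1  2  3  4  4  5
  R[6]: 1  2  3  4  5  6

reading off 1-entries of Δ²R: w = (6, 2, 4, 1, 3, 5).

Rothe diagram D(w) (8 cells), 3 SE-corners (essential conditions):

[(1, 5, 0), (3, 1, 0), (3, 3, 1)]


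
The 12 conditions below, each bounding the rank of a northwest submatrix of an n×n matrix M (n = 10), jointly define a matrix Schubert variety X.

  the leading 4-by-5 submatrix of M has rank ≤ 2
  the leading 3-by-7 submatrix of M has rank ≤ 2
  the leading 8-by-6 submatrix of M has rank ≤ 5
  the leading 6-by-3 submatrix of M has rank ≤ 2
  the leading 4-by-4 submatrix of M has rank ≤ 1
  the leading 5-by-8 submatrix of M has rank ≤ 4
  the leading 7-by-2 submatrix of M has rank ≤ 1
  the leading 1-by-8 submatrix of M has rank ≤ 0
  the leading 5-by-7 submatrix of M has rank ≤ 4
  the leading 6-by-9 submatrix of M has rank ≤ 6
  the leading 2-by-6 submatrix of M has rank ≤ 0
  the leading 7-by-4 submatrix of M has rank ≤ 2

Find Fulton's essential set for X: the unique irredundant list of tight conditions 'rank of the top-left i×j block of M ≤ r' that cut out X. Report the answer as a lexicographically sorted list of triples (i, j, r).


Recovering R(i,j) via the rank-extension bound from the 12 conditions:

  0 0 0 0 0 0 0 0 1 1
  0 0 0 0 0 0 1 1 2 2
  1 1 1 1 1 1 2 2 3 3
  1 1 1 1 2 2 3 3 4 4
  1 1 2 2 3 3 4 4 5 5
  1 1 2 2 3 4 5 5 6 6
  1 1 2 2 3 4 5 6 7 7
  1 2 3 3 4 5 6 7 8 8
  1 2 3 4 5 6 7 8 9 9
  1 2 3 4 5 6 7 8 9 10

the unique w with this rank table is (9, 7, 1, 5, 3, 6, 8, 2, 4, 10).

D(w) has 22 cells with 5 SE-corners; essential set:

[(1, 8, 0), (2, 6, 0), (4, 4, 1), (7, 2, 1), (7, 4, 2)]


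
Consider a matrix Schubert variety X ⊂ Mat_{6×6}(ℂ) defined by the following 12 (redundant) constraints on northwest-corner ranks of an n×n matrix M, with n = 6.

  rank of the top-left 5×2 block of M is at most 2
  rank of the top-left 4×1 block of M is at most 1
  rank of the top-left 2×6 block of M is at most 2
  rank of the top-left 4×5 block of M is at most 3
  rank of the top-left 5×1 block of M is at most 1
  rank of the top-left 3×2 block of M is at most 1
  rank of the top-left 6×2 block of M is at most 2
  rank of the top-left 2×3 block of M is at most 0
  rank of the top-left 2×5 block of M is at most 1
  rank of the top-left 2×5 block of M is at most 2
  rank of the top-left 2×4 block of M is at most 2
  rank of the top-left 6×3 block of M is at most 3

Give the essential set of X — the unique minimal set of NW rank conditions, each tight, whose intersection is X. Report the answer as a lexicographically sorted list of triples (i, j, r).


Rank table r_w(6×6) implied by the 12 constraints:

  i=1: 0, 0, 0, 1, 1, 1
  i=2: 0, 0, 0, 1, 1, 2
  i=3: 1, 1, 1, 2, 2, 3
  i=4: 1, 2, 2, 3, 3, 4
  i=5: 1, 2, 3, 4, 4, 5
  i=6: 1, 2, 3, 4, 5, 6

reading off 1-entries of Δ²R: w = (4, 6, 1, 2, 3, 5).

D(w) has 7 cells with 2 SE-corners; essential set:

[(2, 3, 0), (2, 5, 1)]


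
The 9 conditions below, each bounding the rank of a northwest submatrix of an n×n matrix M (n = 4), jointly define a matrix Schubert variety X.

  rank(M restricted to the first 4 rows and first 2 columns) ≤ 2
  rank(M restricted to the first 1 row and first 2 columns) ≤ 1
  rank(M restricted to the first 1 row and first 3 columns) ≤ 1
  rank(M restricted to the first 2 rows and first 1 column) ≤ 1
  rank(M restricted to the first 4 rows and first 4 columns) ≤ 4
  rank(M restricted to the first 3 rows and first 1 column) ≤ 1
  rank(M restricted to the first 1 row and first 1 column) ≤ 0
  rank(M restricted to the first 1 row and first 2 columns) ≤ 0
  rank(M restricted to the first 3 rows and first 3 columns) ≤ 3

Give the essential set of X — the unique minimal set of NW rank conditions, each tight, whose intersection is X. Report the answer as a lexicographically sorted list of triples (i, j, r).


Recovering R(i,j) via the rank-extension bound from the 9 conditions:

  0 | 0 | 1 | 1
  1 | 1 | 2 | 2
  1 | 2 | 3 | 3
  1 | 2 | 3 | 4

reading off 1-entries of Δ²R: w = (3, 1, 2, 4).

|D(w)|=2, |Ess(w)|=1:

[(1, 2, 0)]


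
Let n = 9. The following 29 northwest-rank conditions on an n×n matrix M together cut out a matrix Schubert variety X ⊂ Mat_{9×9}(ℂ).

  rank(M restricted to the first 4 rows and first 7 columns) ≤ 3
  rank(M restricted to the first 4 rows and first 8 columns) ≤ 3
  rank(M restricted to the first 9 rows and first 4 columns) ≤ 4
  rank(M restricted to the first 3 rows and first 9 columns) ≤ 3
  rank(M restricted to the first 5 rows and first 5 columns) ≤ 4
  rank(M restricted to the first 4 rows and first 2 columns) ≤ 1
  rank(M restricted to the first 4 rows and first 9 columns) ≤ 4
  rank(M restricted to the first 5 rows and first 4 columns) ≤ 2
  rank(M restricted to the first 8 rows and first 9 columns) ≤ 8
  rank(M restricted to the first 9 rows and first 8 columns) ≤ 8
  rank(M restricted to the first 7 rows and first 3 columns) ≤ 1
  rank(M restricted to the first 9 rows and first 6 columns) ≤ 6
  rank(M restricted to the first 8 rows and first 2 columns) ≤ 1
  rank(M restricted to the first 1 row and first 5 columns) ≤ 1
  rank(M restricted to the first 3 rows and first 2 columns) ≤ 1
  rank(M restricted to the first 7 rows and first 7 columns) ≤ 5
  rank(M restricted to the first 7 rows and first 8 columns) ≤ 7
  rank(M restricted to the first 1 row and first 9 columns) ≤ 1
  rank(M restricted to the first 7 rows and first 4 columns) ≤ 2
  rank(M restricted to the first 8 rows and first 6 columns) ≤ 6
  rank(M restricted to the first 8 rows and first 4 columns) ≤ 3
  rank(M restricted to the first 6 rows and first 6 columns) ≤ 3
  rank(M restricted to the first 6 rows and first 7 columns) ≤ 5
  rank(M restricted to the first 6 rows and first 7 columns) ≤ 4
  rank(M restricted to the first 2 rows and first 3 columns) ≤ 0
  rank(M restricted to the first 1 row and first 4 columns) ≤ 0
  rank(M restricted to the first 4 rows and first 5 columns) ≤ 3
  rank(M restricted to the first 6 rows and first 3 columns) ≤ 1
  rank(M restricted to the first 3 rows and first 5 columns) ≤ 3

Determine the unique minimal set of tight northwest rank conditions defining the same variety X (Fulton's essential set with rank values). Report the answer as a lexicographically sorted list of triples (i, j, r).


Recovering R(i,j) via the rank-extension bound from the 29 conditions:

  R[1]: 0  0  0  0  1  1  1  1  1
  R[2]: 0  0  0  1  2  2  2  2  2
  R[3]: 1  1  1  2  3  3  3  3  3
  R[4]: 1  1  1  2  3  3  3  3  4
  R[5]: 1  1  1  2  3  3  4  4  5
  R[6]: 1  1  1  2  3  3  4  5  6
  R[7]: 1  1  1  2  3  4  5  6  7
  R[8]: 1  1  2  3  4  5  6  7  8
  R[9]: 1  2  3  4  5  6  7  8  9

so w = (5, 4, 1, 9, 7, 8, 6, 3, 2).

ℓ(w)=21; the 6 essential cells (i,j,r):

[(1, 4, 0), (2, 3, 0), (4, 8, 3), (6, 6, 3), (7, 3, 1), (8, 2, 1)]


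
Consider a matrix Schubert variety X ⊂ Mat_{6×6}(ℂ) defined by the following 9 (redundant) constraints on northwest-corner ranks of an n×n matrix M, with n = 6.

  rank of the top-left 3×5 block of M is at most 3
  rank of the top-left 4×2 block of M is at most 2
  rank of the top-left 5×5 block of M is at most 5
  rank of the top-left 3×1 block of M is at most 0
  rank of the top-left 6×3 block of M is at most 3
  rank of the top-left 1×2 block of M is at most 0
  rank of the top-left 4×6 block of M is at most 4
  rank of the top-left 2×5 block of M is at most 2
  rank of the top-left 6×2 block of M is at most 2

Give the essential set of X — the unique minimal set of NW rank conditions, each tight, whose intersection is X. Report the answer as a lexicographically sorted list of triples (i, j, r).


Propagating the 9 rank bounds to every northwest block:

  i=1: 0 | 0 | 1 | 1 | 1 | 1
  i=2: 0 | 1 | 2 | 2 | 2 | 2
  i=3: 0 | 1 | 2 | 3 | 3 | 3
  i=4: 1 | 2 | 3 | 4 | 4 | 4
  i=5: 1 | 2 | 3 | 4 | 5 | 5
  i=6: 1 | 2 | 3 | 4 | 5 | 6

the unique w with this rank table is (3, 2, 4, 1, 5, 6).

ℓ(w)=4; the 2 essential cells (i,j,r):

[(1, 2, 0), (3, 1, 0)]


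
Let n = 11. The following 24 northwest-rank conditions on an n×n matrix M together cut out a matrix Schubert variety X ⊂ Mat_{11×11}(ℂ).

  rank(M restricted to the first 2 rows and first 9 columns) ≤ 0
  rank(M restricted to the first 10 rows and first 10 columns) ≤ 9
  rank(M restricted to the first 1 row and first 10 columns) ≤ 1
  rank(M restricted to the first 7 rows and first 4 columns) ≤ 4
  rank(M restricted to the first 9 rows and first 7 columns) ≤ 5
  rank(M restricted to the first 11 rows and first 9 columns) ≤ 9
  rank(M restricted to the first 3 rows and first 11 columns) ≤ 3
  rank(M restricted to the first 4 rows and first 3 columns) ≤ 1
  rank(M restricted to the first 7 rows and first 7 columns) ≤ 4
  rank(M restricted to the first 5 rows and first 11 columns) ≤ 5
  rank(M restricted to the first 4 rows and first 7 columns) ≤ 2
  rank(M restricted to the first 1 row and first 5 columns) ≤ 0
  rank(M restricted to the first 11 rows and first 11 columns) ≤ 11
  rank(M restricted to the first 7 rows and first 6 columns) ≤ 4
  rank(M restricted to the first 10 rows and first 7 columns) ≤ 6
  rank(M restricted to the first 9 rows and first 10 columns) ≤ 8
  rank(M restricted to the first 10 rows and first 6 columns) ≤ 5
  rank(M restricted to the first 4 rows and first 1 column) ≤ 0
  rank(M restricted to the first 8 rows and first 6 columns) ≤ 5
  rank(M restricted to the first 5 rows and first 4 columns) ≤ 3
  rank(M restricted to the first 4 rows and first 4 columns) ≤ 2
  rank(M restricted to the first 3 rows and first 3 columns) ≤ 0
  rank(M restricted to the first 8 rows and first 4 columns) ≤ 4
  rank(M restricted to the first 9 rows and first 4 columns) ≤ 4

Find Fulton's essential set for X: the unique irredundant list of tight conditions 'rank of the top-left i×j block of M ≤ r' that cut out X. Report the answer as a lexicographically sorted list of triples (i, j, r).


Propagating the 24 rank bounds to every northwest block:

  row 1: 0, 0, 0, 0, 0, 0, 0, 0, 0, 1, 1
  row 2: 0, 0, 0, 0, 0, 0, 0, 0, 0, 1, 2
  row 3: 0, 0, 0, 1, 1, 1, 1, 1, 1, 2, 3
  row 4: 0, 1, 1, 2, 2, 2, 2, 2, 2, 3, 4
  row 5: 1, 2, 2, 3, 3, 3, 3, 3, 3, 4, 5
  row 6: 1, 2, 3, 4, 4, 4, 4, 4, 4, 5, 6
  row 7: 1, 2, 3, 4, 4, 4, 4, 5, 5, 6, 7
  row 8: 1, 2, 3, 4, 5, 5, 5, 6, 6, 7, 8
  row 9: 1, 2, 3, 4, 5, 5, 5, 6, 7, 8, 9
  row 10: 1, 2, 3, 4, 5, 5, 6, 7, 8, 9, 10
  row 11: 1, 2, 3, 4, 5, 6, 7, 8, 9, 10, 11

reading off 1-entries of Δ²R: w = (10, 11, 4, 2, 1, 3, 8, 5, 9, 7, 6).

|D(w)|=28, |Ess(w)|=6:

[(2, 9, 0), (3, 3, 0), (4, 1, 0), (7, 7, 4), (9, 7, 5), (10, 6, 5)]


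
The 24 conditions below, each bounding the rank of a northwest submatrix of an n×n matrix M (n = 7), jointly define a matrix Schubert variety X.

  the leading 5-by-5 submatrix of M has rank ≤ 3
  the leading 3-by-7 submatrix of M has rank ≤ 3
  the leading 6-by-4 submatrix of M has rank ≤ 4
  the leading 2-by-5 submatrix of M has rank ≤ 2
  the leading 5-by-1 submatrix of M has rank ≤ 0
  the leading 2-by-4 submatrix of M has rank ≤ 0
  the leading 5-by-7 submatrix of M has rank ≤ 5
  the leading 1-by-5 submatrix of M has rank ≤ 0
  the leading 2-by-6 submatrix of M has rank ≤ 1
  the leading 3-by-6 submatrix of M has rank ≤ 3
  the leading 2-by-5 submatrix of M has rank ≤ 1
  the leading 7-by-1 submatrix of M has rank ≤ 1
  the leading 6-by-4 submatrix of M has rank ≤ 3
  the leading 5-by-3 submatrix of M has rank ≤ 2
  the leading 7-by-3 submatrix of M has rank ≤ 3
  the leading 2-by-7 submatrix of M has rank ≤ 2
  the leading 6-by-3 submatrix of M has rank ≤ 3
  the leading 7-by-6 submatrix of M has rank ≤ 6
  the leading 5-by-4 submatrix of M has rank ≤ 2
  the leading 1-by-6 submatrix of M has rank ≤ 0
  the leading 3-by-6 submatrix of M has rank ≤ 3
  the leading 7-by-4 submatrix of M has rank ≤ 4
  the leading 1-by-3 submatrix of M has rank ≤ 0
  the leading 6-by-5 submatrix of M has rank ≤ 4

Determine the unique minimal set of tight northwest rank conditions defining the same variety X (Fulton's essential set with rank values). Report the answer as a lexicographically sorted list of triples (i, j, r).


Propagating the 24 rank bounds to every northwest block:

  R[1]: 0 0 0 0 0 0 1
  R[2]: 0 0 0 0 1 1 2
  R[3]: 0 1 1 1 2 2 3
  R[4]: 0 1 2 2 3 3 4
  R[5]: 0 1 2 2 3 4 5
  R[6]: 1 2 3 3 4 5 6
  R[7]: 1 2 3 4 5 6 7

reading off 1-entries of Δ²R: w = (7, 5, 2, 3, 6, 1, 4).

|D(w)|=14, |Ess(w)|=4:

[(1, 6, 0), (2, 4, 0), (5, 1, 0), (5, 4, 2)]


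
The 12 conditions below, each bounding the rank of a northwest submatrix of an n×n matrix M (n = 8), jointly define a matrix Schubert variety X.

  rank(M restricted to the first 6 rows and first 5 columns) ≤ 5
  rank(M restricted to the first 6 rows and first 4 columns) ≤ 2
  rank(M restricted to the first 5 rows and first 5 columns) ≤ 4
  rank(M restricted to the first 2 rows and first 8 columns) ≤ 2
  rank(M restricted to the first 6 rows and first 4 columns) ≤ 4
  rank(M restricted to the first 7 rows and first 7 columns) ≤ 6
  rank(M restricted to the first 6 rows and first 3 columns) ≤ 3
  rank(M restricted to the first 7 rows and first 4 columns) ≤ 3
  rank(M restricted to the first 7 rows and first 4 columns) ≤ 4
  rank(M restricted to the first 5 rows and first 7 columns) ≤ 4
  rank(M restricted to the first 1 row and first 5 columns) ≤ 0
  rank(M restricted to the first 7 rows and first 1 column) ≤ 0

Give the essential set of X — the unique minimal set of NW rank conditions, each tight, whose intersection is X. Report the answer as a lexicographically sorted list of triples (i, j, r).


Rank table r_w(8×8) implied by the 12 constraints:

  0 0 0 0 0 1 1 1
  0 1 1 1 1 2 2 2
  0 1 2 2 2 3 3 3
  0 1 2 2 3 4 4 4
  0 1 2 2 3 4 4 5
  0 1 2 2 3 4 5 6
  0 1 2 3 4 5 6 7
  1 2 3 4 5 6 7 8

second differences of R give the permutation w = (6, 2, 3, 5, 8, 7, 4, 1).

|D(w)|=15, |Ess(w)|=4:

[(1, 5, 0), (5, 7, 4), (6, 4, 2), (7, 1, 0)]


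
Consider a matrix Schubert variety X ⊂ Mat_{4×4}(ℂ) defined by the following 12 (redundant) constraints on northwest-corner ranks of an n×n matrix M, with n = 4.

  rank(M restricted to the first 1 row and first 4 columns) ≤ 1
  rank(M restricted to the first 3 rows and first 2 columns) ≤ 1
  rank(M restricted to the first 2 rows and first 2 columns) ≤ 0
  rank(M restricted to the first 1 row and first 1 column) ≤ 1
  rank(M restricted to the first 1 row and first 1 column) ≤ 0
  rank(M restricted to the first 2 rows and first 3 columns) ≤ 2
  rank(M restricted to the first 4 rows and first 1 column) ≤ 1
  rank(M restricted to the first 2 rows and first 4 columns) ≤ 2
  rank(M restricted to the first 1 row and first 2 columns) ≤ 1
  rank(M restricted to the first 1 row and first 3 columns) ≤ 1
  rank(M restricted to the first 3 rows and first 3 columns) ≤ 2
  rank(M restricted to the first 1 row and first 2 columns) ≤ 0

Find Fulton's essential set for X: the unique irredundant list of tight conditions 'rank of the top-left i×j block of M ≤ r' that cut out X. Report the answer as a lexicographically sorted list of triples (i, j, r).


Computing R[i][j] = min implied NW-rank bound (n=4, 12 conditions):

  0 | 0 | 1 | 1
  0 | 0 | 1 | 2
  1 | 1 | 2 | 3
  1 | 2 | 3 | 4

second differences of R give the permutation w = (3, 4, 1, 2).

ℓ(w)=4; the 1 essential cell (i,j,r):

[(2, 2, 0)]


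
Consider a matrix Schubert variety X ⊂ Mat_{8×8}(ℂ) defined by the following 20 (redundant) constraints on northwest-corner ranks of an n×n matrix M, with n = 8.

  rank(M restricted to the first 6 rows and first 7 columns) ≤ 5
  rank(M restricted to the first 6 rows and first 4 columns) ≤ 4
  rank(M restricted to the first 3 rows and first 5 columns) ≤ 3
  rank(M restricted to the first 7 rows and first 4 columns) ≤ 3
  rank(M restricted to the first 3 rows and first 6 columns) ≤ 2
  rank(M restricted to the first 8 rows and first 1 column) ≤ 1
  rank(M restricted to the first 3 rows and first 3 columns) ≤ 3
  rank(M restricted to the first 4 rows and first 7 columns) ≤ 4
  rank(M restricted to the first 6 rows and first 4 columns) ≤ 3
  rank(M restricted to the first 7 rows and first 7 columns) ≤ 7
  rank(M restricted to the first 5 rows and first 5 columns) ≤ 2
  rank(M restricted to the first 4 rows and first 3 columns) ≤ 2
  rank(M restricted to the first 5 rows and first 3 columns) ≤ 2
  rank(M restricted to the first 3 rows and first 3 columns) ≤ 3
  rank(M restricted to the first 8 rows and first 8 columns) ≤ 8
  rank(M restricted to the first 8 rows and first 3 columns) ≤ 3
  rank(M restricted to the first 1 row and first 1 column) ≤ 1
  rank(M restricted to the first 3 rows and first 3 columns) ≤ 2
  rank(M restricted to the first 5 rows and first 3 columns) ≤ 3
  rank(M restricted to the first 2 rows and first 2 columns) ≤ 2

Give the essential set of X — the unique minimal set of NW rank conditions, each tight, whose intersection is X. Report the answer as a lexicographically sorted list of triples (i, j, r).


Reconstructing r_w from the 20 given conditions:

  row 1: 1 | 1 | 1 | 1 | 1 | 1 | 1 | 1
  row 2: 1 | 2 | 2 | 2 | 2 | 2 | 2 | 2
  row 3: 1 | 2 | 2 | 2 | 2 | 2 | 3 | 3
  row 4: 1 | 2 | 2 | 2 | 2 | 3 | 4 | 4
  row 5: 1 | 2 | 2 | 2 | 2 | 3 | 4 | 5
  row 6: 1 | 2 | 3 | 3 | 3 | 4 | 5 | 6
  row 7: 1 | 2 | 3 | 3 | 4 | 5 | 6 | 7
  row 8: 1 | 2 | 3 | 4 | 5 | 6 | 7 | 8

hence w(1..8) = (1, 2, 7, 6, 8, 3, 5, 4).

D(w) has 11 cells with 3 SE-corners; essential set:

[(3, 6, 2), (5, 5, 2), (7, 4, 3)]


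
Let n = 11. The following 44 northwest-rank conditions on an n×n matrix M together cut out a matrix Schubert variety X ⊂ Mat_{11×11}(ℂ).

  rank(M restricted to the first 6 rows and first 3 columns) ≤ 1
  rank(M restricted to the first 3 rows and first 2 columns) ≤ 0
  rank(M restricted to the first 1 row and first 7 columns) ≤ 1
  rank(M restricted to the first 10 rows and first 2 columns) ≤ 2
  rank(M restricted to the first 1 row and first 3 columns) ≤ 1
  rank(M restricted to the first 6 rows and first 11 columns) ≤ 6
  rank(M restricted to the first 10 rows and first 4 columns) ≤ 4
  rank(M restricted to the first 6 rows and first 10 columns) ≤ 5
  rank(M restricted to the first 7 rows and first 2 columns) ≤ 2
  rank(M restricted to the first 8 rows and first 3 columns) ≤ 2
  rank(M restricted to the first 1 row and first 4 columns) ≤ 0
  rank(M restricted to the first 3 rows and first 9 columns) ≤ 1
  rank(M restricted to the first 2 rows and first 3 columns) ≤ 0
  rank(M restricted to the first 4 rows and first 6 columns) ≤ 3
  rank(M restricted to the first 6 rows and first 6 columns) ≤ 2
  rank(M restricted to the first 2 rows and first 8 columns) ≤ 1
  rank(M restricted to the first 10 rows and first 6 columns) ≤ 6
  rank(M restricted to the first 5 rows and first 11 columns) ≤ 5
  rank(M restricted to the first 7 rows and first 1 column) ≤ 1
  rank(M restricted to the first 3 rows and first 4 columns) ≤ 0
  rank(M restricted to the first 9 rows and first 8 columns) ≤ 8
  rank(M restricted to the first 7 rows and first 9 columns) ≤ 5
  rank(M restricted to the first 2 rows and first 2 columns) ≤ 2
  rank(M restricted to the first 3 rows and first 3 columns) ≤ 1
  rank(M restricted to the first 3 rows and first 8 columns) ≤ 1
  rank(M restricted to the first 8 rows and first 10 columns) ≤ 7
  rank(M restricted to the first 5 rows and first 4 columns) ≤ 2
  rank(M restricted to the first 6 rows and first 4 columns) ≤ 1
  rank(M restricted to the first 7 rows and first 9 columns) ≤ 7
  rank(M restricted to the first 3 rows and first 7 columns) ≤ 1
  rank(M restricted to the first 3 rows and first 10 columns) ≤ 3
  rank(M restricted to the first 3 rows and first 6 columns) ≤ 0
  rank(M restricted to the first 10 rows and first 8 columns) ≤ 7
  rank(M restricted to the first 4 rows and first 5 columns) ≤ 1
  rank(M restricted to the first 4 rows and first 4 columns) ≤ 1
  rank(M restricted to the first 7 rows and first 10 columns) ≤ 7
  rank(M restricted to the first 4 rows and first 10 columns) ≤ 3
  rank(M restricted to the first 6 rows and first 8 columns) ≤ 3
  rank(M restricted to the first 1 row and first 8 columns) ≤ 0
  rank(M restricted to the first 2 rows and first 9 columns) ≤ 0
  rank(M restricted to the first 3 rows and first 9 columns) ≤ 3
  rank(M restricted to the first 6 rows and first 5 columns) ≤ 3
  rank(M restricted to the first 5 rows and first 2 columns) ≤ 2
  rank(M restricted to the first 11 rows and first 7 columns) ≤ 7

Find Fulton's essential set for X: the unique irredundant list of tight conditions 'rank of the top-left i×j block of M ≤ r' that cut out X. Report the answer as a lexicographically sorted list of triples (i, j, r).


Reconstructing r_w from the 44 given conditions:

  R[1]: 0 | 0 | 0 | 0 | 0 | 0 | 0 | 0 | 0 | 1 | 1
  R[2]: 0 | 0 | 0 | 0 | 0 | 0 | 0 | 0 | 0 | 1 | 2
  R[3]: 0 | 0 | 0 | 0 | 0 | 0 | 1 | 1 | 1 | 2 | 3
  R[4]: 1 | 1 | 1 | 1 | 1 | 1 | 2 | 2 | 2 | 3 | 4
  R[5]: 1 | 1 | 1 | 1 | 2 | 2 | 3 | 3 | 3 | 4 | 5
  R[6]: 1 | 1 | 1 | 1 | 2 | 2 | 3 | 3 | 4 | 5 | 6
  R[7]: 1 | 2 | 2 | 2 | 3 | 3 | 4 | 4 | 5 | 6 | 7
  R[8]: 1 | 2 | 2 | 3 | 4 | 4 | 5 | 5 | 6 | 7 | 8
  R[9]: 1 | 2 | 3 | 4 | 5 | 5 | 6 | 6 | 7 | 8 | 9
  R[10]: 1 | 2 | 3 | 4 | 5 | 6 | 7 | 7 | 8 | 9 | 10
  R[11]: 1 | 2 | 3 | 4 | 5 | 6 | 7 | 8 | 9 | 10 | 11

so w = (10, 11, 7, 1, 5, 9, 2, 4, 3, 6, 8).

6 SE-corners of the 33-cell Rothe diagram give Ess(w):

[(2, 9, 0), (3, 6, 0), (6, 4, 1), (6, 6, 2), (6, 8, 3), (8, 3, 2)]


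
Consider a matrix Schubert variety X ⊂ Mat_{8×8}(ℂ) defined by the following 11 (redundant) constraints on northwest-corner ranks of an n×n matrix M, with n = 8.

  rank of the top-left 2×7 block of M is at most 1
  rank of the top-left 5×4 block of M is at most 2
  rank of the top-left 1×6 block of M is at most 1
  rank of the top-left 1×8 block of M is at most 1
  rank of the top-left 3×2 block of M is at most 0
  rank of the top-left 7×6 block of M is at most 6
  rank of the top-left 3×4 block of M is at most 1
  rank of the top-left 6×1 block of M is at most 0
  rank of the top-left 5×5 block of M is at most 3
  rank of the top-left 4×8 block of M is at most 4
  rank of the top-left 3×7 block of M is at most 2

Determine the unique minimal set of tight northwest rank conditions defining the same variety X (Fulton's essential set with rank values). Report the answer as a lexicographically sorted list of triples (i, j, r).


Recovering R(i,j) via the rank-extension bound from the 11 conditions:

  i=1: 0 | 0 | 1 | 1 | 1 | 1 | 1 | 1
  i=2: 0 | 0 | 1 | 1 | 1 | 1 | 1 | 2
  i=3: 0 | 0 | 1 | 1 | 2 | 2 | 2 | 3
  i=4: 0 | 1 | 2 | 2 | 3 | 3 | 3 | 4
  i=5: 0 | 1 | 2 | 2 | 3 | 4 | 4 | 5
  i=6: 0 | 1 | 2 | 3 | 4 | 5 | 5 | 6
  i=7: 1 | 2 | 3 | 4 | 5 | 6 | 6 | 7
  i=8: 1 | 2 | 3 | 4 | 5 | 6 | 7 | 8

giving w = (3, 8, 5, 2, 6, 4, 1, 7) via Δ²R.

D(w) has 15 cells with 5 SE-corners; essential set:

[(2, 7, 1), (3, 2, 0), (3, 4, 1), (5, 4, 2), (6, 1, 0)]


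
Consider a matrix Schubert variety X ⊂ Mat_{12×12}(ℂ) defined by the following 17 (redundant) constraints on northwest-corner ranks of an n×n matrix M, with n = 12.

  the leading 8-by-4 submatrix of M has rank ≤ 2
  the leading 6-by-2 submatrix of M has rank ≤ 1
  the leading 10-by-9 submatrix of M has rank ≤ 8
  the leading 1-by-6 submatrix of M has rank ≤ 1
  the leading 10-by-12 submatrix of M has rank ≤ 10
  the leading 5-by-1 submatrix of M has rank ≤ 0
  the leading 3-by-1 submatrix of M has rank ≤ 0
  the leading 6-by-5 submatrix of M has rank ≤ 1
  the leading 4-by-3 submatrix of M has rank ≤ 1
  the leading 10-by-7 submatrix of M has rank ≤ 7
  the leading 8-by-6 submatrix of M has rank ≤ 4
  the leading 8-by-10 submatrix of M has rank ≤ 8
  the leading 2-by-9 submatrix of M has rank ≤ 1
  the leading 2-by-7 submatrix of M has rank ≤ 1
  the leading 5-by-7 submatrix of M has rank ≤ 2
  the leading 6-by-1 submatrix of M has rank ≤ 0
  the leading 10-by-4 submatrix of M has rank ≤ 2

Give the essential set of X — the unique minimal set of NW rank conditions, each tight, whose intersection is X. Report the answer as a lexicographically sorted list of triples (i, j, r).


Rank table r_w(12×12) implied by the 17 constraints:

  row 1: 0 1 1 1 1 1 1 1 1 1 1 1
  row 2: 0 1 1 1 1 1 1 1 1 2 2 2
  row 3: 0 1 1 1 1 2 2 2 2 3 3 3
  row 4: 0 1 1 1 1 2 2 3 3 4 4 4
  row 5: 0 1 1 1 1 2 2 3 4 5 5 5
  row 6: 0 1 1 1 1 2 3 4 5 6 6 6
  row 7: 1 2 2 2 2 3 4 5 6 7 7 7
  row 8: 1 2 2 2 3 4 5 6 7 8 8 8
  row 9: 1 2 2 2 3 4 5 6 7 8 9 9
  row 10: 1 2 2 2 3 4 5 6 7 8 9 10
  row 11: 1 2 3 3 4 5 6 7 8 9 10 11
  row 12: 1 2 3 4 5 6 7 8 9 10 11 12

reading off 1-entries of Δ²R: w = (2, 10, 6, 8, 9, 7, 1, 5, 11, 12, 3, 4).

Fulton essential set (5 of the 33 Rothe cells):

[(2, 9, 1), (5, 7, 2), (6, 1, 0), (6, 5, 1), (10, 4, 2)]


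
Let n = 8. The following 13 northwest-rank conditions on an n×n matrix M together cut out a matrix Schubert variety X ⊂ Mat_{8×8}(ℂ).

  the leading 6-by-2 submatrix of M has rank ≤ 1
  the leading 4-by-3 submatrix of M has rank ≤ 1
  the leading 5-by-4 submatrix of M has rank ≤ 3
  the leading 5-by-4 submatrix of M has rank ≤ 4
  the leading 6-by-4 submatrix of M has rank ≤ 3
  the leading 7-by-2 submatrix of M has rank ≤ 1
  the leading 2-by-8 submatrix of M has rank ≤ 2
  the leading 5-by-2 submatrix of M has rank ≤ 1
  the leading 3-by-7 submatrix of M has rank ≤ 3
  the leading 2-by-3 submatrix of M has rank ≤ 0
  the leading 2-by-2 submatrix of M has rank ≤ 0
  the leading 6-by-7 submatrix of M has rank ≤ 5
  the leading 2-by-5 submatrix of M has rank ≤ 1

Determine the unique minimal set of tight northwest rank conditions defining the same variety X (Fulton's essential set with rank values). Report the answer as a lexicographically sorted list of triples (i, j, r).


Reconstructing r_w from the 13 given conditions:

  row 1: 0 | 0 | 0 | 1 | 1 | 1 | 1 | 1
  row 2: 0 | 0 | 0 | 1 | 1 | 2 | 2 | 2
  row 3: 1 | 1 | 1 | 2 | 2 | 3 | 3 | 3
  row 4: 1 | 1 | 1 | 2 | 3 | 4 | 4 | 4
  row 5: 1 | 1 | 2 | 3 | 4 | 5 | 5 | 5
  row 6: 1 | 1 | 2 | 3 | 4 | 5 | 5 | 6
  row 7: 1 | 1 | 2 | 3 | 4 | 5 | 6 | 7
  row 8: 1 | 2 | 3 | 4 | 5 | 6 | 7 | 8

hence w(1..8) = (4, 6, 1, 5, 3, 8, 7, 2).

|D(w)|=13, |Ess(w)|=5:

[(2, 3, 0), (2, 5, 1), (4, 3, 1), (6, 7, 5), (7, 2, 1)]


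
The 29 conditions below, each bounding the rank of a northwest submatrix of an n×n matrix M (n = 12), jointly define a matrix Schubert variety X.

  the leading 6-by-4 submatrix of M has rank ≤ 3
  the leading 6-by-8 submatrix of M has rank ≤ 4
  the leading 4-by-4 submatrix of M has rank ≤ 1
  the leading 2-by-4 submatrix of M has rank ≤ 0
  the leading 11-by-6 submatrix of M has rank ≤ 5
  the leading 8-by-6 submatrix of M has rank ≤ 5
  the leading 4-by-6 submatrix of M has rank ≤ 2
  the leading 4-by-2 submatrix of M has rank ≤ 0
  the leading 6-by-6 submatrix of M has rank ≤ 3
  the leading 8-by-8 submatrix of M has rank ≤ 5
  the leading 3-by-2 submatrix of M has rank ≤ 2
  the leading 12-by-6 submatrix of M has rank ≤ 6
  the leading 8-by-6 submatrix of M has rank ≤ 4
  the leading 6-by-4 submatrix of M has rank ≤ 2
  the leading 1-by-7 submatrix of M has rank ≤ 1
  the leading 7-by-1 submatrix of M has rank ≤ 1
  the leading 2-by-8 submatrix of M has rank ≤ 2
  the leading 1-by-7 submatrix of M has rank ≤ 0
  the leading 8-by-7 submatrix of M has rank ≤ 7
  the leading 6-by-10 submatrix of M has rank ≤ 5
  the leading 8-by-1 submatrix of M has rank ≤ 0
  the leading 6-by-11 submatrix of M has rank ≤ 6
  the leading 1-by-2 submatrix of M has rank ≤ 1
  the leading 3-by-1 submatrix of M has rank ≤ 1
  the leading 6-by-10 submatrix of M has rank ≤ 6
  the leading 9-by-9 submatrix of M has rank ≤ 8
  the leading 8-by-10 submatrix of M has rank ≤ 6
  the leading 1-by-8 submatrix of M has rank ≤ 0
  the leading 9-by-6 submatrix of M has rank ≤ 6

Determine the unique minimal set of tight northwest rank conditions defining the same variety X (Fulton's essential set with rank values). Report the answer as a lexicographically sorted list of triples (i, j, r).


Recovering R(i,j) via the rank-extension bound from the 29 conditions:

  0 | 0 | 0 | 0 | 0 | 0 | 0 | 0 | 1 | 1 | 1 | 1
  0 | 0 | 0 | 0 | 1 | 1 | 1 | 1 | 2 | 2 | 2 | 2
  0 | 0 | 1 | 1 | 2 | 2 | 2 | 2 | 3 | 3 | 3 | 3
  0 | 0 | 1 | 1 | 2 | 2 | 3 | 3 | 4 | 4 | 4 | 4
  0 | 1 | 2 | 2 | 3 | 3 | 4 | 4 | 5 | 5 | 5 | 5
  0 | 1 | 2 | 2 | 3 | 3 | 4 | 4 | 5 | 5 | 6 | 6
  0 | 1 | 2 | 3 | 4 | 4 | 5 | 5 | 6 | 6 | 7 | 7
  0 | 1 | 2 | 3 | 4 | 4 | 5 | 5 | 6 | 6 | 7 | 8
  1 | 2 | 3 | 4 | 5 | 5 | 6 | 6 | 7 | 7 | 8 | 9
  1 | 2 | 3 | 4 | 5 | 5 | 6 | 7 | 8 | 8 | 9 | 10
  1 | 2 | 3 | 4 | 5 | 5 | 6 | 7 | 8 | 9 | 10 | 11
  1 | 2 | 3 | 4 | 5 | 6 | 7 | 8 | 9 | 10 | 11 | 12

reading off 1-entries of Δ²R: w = (9, 5, 3, 7, 2, 11, 4, 12, 1, 8, 10, 6).

ℓ(w)=31; the 14 essential cells (i,j,r):

[(1, 8, 0), (2, 4, 0), (4, 2, 0), (4, 4, 1), (4, 6, 2), (6, 4, 2), (6, 6, 3), (6, 8, 4), (6, 10, 5), (8, 1, 0), (8, 6, 4), (8, 8, 5), (8, 10, 6), (11, 6, 5)]


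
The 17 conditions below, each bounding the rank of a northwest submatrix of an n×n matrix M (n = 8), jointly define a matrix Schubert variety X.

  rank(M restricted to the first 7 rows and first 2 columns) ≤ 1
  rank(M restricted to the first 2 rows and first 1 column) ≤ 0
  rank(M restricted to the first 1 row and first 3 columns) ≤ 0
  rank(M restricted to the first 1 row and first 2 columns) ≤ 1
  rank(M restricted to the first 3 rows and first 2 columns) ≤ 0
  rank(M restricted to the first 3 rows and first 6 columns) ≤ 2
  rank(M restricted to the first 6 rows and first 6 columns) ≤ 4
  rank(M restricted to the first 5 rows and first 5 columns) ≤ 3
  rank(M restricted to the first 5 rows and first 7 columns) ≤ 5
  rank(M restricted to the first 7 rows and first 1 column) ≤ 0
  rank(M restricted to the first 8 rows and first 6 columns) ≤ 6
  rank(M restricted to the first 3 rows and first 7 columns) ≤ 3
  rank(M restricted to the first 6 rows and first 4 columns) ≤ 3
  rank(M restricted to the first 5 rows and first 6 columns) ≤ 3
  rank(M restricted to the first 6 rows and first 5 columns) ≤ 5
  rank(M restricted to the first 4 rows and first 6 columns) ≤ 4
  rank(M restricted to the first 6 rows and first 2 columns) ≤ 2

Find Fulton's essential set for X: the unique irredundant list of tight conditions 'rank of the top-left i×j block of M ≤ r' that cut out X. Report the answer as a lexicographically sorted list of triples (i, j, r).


Recovering R(i,j) via the rank-extension bound from the 17 conditions:

  R[1]: 0 | 0 | 0 | 1 | 1 | 1 | 1 | 1
  R[2]: 0 | 0 | 1 | 2 | 2 | 2 | 2 | 2
  R[3]: 0 | 0 | 1 | 2 | 2 | 2 | 3 | 3
  R[4]: 0 | 1 | 2 | 3 | 3 | 3 | 4 | 4
  R[5]: 0 | 1 | 2 | 3 | 3 | 3 | 4 | 5
  R[6]: 0 | 1 | 2 | 3 | 4 | 4 | 5 | 6
  R[7]: 0 | 1 | 2 | 3 | 4 | 5 | 6 | 7
  R[8]: 1 | 2 | 3 | 4 | 5 | 6 | 7 | 8

second differences of R give the permutation w = (4, 3, 7, 2, 8, 5, 6, 1).

D(w) has 15 cells with 5 SE-corners; essential set:

[(1, 3, 0), (3, 2, 0), (3, 6, 2), (5, 6, 3), (7, 1, 0)]


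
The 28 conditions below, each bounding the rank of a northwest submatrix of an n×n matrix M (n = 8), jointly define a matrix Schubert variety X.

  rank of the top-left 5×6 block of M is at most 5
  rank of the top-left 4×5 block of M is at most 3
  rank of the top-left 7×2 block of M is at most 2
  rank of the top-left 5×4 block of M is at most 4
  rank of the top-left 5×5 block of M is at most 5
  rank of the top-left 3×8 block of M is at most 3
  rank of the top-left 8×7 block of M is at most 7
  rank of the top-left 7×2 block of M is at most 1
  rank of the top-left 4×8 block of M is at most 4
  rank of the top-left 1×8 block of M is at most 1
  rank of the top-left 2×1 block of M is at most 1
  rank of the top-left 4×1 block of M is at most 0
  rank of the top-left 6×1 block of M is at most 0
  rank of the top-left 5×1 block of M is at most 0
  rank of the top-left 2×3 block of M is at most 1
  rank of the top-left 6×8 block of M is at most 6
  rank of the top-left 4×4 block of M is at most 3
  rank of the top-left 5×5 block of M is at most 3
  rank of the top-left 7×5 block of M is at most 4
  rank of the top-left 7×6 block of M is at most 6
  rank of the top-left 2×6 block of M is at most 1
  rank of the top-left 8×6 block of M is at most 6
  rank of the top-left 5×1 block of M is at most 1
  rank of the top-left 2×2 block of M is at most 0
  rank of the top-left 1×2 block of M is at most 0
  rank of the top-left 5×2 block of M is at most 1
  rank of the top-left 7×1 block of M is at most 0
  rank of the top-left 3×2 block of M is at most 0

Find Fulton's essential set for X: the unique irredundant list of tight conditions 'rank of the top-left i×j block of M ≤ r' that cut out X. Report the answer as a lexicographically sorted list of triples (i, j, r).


The tightest implied rank at each (i,j), from the 28 conditions:

  row 1: 0, 0, 1, 1, 1, 1, 1, 1
  row 2: 0, 0, 1, 1, 1, 1, 2, 2
  row 3: 0, 0, 1, 2, 2, 2, 3, 3
  row 4: 0, 1, 2, 3, 3, 3, 4, 4
  row 5: 0, 1, 2, 3, 3, 4, 5, 5
  row 6: 0, 1, 2, 3, 4, 5, 6, 6
  row 7: 0, 1, 2, 3, 4, 5, 6, 7
  row 8: 1, 2, 3, 4, 5, 6, 7, 8

giving w = (3, 7, 4, 2, 6, 5, 8, 1) via Δ²R.

|D(w)|=14, |Ess(w)|=4:

[(2, 6, 1), (3, 2, 0), (5, 5, 3), (7, 1, 0)]


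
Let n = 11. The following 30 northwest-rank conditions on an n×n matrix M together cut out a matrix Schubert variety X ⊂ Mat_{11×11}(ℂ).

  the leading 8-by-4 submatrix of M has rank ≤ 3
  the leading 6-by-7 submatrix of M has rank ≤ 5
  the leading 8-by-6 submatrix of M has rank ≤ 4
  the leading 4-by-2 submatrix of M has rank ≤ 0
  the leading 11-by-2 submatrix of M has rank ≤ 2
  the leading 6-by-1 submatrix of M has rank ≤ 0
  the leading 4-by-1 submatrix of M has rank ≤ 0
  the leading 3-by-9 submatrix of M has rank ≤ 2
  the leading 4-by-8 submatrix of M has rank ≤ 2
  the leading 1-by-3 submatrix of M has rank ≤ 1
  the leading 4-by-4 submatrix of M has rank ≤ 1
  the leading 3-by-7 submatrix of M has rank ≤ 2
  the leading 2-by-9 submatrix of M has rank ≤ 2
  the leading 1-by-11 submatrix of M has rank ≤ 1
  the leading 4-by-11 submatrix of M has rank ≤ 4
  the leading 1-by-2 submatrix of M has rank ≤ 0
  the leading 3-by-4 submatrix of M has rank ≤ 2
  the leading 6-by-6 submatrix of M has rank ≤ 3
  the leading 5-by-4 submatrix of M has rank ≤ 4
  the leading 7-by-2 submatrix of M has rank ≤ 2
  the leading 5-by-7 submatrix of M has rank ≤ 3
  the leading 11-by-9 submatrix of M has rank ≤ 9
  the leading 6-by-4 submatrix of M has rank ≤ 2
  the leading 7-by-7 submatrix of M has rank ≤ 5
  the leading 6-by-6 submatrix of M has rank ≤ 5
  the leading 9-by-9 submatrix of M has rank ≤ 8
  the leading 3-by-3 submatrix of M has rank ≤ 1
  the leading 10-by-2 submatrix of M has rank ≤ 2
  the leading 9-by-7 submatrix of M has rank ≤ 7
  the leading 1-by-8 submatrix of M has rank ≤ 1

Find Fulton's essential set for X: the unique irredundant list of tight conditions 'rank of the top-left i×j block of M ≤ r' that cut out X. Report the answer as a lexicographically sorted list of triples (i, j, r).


The tightest implied rank at each (i,j), from the 30 conditions:

  R[1]: 0  0  1  1  1  1  1  1  1  1  1
  R[2]: 0  0  1  1  2  2  2  2  2  2  2
  R[3]: 0  0  1  1  2  2  2  2  2  3  3
  R[4]: 0  0  1  1  2  2  2  2  3  4  4
  R[5]: 0  1  2  2  3  3  3  3  4  5  5
  R[6]: 0  1  2  2  3  3  4  4  5  6  6
  R[7]: 1  2  3  3  4  4  5  5  6  7  7
  R[8]: 1  2  3  3  4  4  5  6  7  8  8
  R[9]: 1  2  3  4  5  5  6  7  8  9  9
  R[10]: 1  2  3  4  5  6  7  8  9  10  10
  R[11]: 1  2  3  4  5  6  7  8  9  10  11

hence w(1..11) = (3, 5, 10, 9, 2, 7, 1, 8, 4, 6, 11).

|D(w)|=24, |Ess(w)|=9:

[(3, 9, 2), (4, 2, 0), (4, 4, 1), (4, 8, 2), (6, 1, 0), (6, 4, 2), (6, 6, 3), (8, 4, 3), (8, 6, 4)]


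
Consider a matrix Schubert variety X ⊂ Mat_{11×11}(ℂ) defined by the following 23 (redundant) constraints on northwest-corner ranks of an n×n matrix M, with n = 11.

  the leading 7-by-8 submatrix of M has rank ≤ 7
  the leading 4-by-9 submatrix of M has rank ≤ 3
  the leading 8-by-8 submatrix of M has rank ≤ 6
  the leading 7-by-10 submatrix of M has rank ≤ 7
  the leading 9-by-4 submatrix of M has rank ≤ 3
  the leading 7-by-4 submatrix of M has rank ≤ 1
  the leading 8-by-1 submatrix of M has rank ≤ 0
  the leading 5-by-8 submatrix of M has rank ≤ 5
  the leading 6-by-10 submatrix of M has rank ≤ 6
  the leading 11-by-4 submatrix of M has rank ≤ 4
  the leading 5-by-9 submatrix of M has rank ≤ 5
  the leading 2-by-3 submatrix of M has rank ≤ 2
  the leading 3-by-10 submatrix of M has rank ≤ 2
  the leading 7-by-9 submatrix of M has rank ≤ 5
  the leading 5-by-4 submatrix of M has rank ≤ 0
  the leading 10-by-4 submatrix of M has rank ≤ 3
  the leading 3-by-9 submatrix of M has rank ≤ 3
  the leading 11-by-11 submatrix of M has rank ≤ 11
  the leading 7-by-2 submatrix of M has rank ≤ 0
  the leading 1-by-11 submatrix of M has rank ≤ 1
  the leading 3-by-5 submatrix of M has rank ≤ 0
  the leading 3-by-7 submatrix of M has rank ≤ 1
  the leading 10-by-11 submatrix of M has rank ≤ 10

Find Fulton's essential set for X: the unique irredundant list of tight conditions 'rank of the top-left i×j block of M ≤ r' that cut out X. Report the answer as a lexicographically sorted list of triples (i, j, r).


Computing R[i][j] = min implied NW-rank bound (n=11, 23 conditions):

  row 1: 0 | 0 | 0 | 0 | 0 | 1 | 1 | 1 | 1 | 1 | 1
  row 2: 0 | 0 | 0 | 0 | 0 | 1 | 1 | 2 | 2 | 2 | 2
  row 3: 0 | 0 | 0 | 0 | 0 | 1 | 1 | 2 | 2 | 2 | 3
  row 4: 0 | 0 | 0 | 0 | 1 | 2 | 2 | 3 | 3 | 3 | 4
  row 5: 0 | 0 | 0 | 0 | 1 | 2 | 3 | 4 | 4 | 4 | 5
  row 6: 0 | 0 | 1 | 1 | 2 | 3 | 4 | 5 | 5 | 5 | 6
  row 7: 0 | 0 | 1 | 1 | 2 | 3 | 4 | 5 | 5 | 6 | 7
  row 8: 0 | 1 | 2 | 2 | 3 | 4 | 5 | 6 | 6 | 7 | 8
  row 9: 1 | 2 | 3 | 3 | 4 | 5 | 6 | 7 | 7 | 8 | 9
  row 10: 1 | 2 | 3 | 3 | 4 | 5 | 6 | 7 | 8 | 9 | 10
  row 11: 1 | 2 | 3 | 4 | 5 | 6 | 7 | 8 | 9 | 10 | 11

second differences of R give the permutation w = (6, 8, 11, 5, 7, 3, 10, 2, 1, 9, 4).

Rothe diagram D(w) (35 cells), 9 SE-corners (essential conditions):

[(3, 5, 0), (3, 7, 1), (3, 10, 2), (5, 4, 0), (7, 2, 0), (7, 4, 1), (7, 9, 5), (8, 1, 0), (10, 4, 3)]


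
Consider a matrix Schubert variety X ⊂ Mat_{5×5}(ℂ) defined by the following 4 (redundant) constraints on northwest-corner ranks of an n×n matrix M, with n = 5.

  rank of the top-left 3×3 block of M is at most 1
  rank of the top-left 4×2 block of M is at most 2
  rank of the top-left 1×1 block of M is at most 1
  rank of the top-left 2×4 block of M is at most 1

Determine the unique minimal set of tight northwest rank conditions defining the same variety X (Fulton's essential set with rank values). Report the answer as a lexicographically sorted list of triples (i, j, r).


Propagating the 4 rank bounds to every northwest block:

  1, 1, 1, 1, 1
  1, 1, 1, 1, 2
  1, 1, 1, 2, 3
  1, 2, 2, 3, 4
  1, 2, 3, 4, 5

reading off 1-entries of Δ²R: w = (1, 5, 4, 2, 3).

ℓ(w)=5; the 2 essential cells (i,j,r):

[(2, 4, 1), (3, 3, 1)]
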